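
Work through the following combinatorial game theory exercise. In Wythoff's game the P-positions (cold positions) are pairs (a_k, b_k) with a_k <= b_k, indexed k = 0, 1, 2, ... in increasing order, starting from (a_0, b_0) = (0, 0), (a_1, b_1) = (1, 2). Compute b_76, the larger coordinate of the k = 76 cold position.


By Wythoff's theorem, a_k = floor(k * phi) and b_k = floor(k * phi^2) = a_k + k, where phi = (1 + sqrt(5))/2 is the golden ratio.
phi = (1 + sqrt(5))/2 = 1.618034
phi^2 = phi + 1 = 2.618034
k = 76
k * phi^2 = 76 * 2.618034 = 198.970583
b_76 = floor(k * phi^2) = 198 (check: a_76 + k = 122 + 76 = 198)

198


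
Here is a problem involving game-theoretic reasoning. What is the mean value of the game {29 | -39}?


Game = {29 | -39}, a switch {a | b} with numbers a > b.
Its thermograph has left wall a - t and right wall b + t, which meet at t = (a - b)/2, where both equal (a + b)/2. So the mast (mean value) is at (a + b)/2.
Mean = (29 + (-39))/2 = -10/2 = -5

-5


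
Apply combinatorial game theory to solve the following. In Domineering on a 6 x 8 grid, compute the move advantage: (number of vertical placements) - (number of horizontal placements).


Board is 6 x 8 (rows x cols).
Left (vertical) placements: (rows-1) * cols = 5 * 8 = 40
Right (horizontal) placements: rows * (cols-1) = 6 * 7 = 42
Advantage = Left - Right = 40 - 42 = -2

-2


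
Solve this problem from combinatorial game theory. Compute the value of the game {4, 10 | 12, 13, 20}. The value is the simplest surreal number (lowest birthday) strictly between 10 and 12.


Left options: {4, 10}, max = 10
Right options: {12, 13, 20}, min = 12
All options are numbers and max(Left) < min(Right), so by the simplicity theorem the value is the simplest (earliest-born) number strictly between 10 and 12.
The only integer strictly between 10 and 12 is 11.
No non-integer in the interval can be simpler: if x is a non-integer in the interval, then floor(x) or ceil(x) also lies in the interval (the interval contains an integer), and both are proper prefixes of x's sign expansion, i.e. born earlier. So the game value is 11.
Game value = 11

11


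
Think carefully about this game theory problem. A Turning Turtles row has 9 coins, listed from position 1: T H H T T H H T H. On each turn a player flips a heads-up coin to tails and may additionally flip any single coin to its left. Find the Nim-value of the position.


Coins: T H H T T H H T H
Key fact: a single head at position k behaves exactly like a Nim heap of size k (turning it to T and optionally flipping a coin at j < k corresponds to moving the heap from k to j, or to 0), and heads combine as a disjunctive sum (two heads at the same place would cancel, matching j XOR j = 0). So the Nim-value is the XOR of the 1-indexed positions of the heads.
Face-up positions (1-indexed): [2, 3, 6, 7, 9]
XOR 0 with 2: 0 XOR 2 = 2
XOR 2 with 3: 2 XOR 3 = 1
XOR 1 with 6: 1 XOR 6 = 7
XOR 7 with 7: 7 XOR 7 = 0
XOR 0 with 9: 0 XOR 9 = 9
Nim-value = 9

9


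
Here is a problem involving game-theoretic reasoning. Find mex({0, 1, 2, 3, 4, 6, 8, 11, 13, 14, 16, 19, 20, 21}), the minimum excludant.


Set = {0, 1, 2, 3, 4, 6, 8, 11, 13, 14, 16, 19, 20, 21}
0 is in the set.
1 is in the set.
2 is in the set.
3 is in the set.
4 is in the set.
5 is NOT in the set. This is the mex.
mex = 5

5


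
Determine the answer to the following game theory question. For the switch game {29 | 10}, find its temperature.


The game is {29 | 10}, a switch {a | b} with numbers a > b.
Cooling {a | b} by t gives {a - t | b + t}, which stops being hot when a - t = b + t, i.e. at t = (a - b)/2. So the temperature of a switch is (a - b)/2.
Temperature = (Left option - Right option) / 2
= (29 - (10)) / 2
= 19 / 2
= 19/2

19/2


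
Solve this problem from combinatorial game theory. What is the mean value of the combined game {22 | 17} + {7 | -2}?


G1 = {22 | 17}, G2 = {7 | -2}
Each is a switch {a | b} with numbers a > b; its mean value is (a + b)/2, and mean value is additive over game sums: m(G1 + G2) = m(G1) + m(G2).
Mean of G1 = (22 + (17))/2 = 39/2 = 39/2
Mean of G2 = (7 + (-2))/2 = 5/2 = 5/2
Mean of G1 + G2 = 39/2 + 5/2 = 22

22


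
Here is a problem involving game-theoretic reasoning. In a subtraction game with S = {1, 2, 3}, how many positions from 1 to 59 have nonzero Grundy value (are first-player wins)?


Subtraction set S = {1, 2, 3}, so G(n) = n mod 4.
G(n) = 0 when n is a multiple of 4.
Multiples of 4 in [1, 59]: 14
N-positions (nonzero Grundy) = 59 - 14 = 45

45


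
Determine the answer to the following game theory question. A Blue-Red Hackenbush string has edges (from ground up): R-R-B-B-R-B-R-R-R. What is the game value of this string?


Edges (from ground): R-R-B-B-R-B-R-R-R
By Berlekamp's sign-expansion rule, a Blue-Red Hackenbush stalk has the value of the surreal number whose sign sequence is the edge sequence with B -> + and R -> -.
Sign sequence: --++-+---
Trace the sign expansion in the surreal number tree, starting from 0:
Edge 1: R (sign -) -> bounds (-inf, 0), value = -1
Edge 2: R (sign -) -> bounds (-inf, -1), value = -2
Edge 3: B (sign +) -> bounds (-2, -1), value = -3/2
Edge 4: B (sign +) -> bounds (-3/2, -1), value = -5/4
Edge 5: R (sign -) -> bounds (-3/2, -5/4), value = -11/8
Edge 6: B (sign +) -> bounds (-11/8, -5/4), value = -21/16
Edge 7: R (sign -) -> bounds (-11/8, -21/16), value = -43/32
Edge 8: R (sign -) -> bounds (-11/8, -43/32), value = -87/64
Edge 9: R (sign -) -> bounds (-11/8, -87/64), value = -175/128
Game value = -175/128

-175/128


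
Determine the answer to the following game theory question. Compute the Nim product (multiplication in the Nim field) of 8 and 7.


Nim multiplication is bilinear over XOR: (u XOR v) * w = (u*w) XOR (v*w).
So we split each operand into its bit components and XOR the pairwise Nim products.
8 = 8 (as XOR of powers of 2).
7 = 1 + 2 + 4 (as XOR of powers of 2).
Using the standard Nim-product table on single bits:
  2*2 = 3,   2*4 = 8,   2*8 = 12,
  4*4 = 6,   4*8 = 11,  8*8 = 13,
and  1*x = x (identity), k*l = l*k (commutative).
Pairwise Nim products:
  8 * 1 = 8
  8 * 2 = 12
  8 * 4 = 11
XOR them: 8 XOR 12 XOR 11 = 15.
Result: 8 * 7 = 15 (in Nim).

15


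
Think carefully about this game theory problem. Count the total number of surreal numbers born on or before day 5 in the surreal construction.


Day 0: {|} = 0 is born. Count = 1.
Day n: the number of surreal numbers born by day n is 2^(n+1) - 1.
By day 0: 2^1 - 1 = 1
By day 1: 2^2 - 1 = 3
By day 2: 2^3 - 1 = 7
By day 3: 2^4 - 1 = 15
By day 4: 2^5 - 1 = 31
By day 5: 2^6 - 1 = 63
By day 5: 63 surreal numbers.

63


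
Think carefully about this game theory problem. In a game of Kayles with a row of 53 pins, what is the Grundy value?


Kayles: a move removes 1 or 2 adjacent pins from a contiguous row.
Removing pins from a row of k leaves two independent rows (a, b) with a + b = k - 1 (one pin) or a + b = k - 2 (two pins); an end removal gives a = 0.
By Sprague-Grundy, G(k) = mex{ G(a) XOR G(b) } over all these splits. G(0) = 0.
G(1): splits (0,0):0^0=0 -> mex({0}) = 1
G(2): splits (0,1):0^1=1 (0,0):0^0=0 -> mex({0, 1}) = 2
G(3): splits (0,2):0^2=2 (1,1):1^1=0 (0,1):0^1=1 -> mex({0, 1, 2}) = 3
G(4): splits (0,3):0^3=3 (1,2):1^2=3 (0,2):0^2=2 (1,1):1^1=0 -> mex({0, 2, 3}) = 1
G(5): splits (0,4):0^1=1 (1,3):1^3=2 (2,2):2^2=0 (0,3):0^3=3 (1,2):1^2=3 -> mex({0, 1, 2, 3}) = 4
G(6) = mex({0, 1, 2, 4}) = 3
G(7) = mex({0, 1, 3, 4, 5}) = 2
G(8) = mex({0, 2, 3, 5, 6}) = 1
G(9) = mex({0, 1, 2, 3, 6, 7}) = 4
G(10) = mex({0, 1, 3, 4, 5, 7}) = 2
G(11) = mex({0, 1, 2, 3, 4, 5}) = 6
G(12) = mex({0, 1, 2, 3, 5, 6, 7}) = 4
G(13) = mex({0, 2, 3, 4, 6, 7}) = 1
G(14) = mex({0, 1, 4, 5, 6, 7}) = 2
G(15) = mex({0, 1, 2, 3, 4, 5, 6}) = 7
G(16) = mex({0, 2, 3, 5, 6, 7}) = 1
G(17) = mex({0, 1, 2, 3, 5, 6, 7}) = 4
G(18) = mex({0, 1, 2, 4, 5, 6}) = 3
G(19) = mex({0, 1, 3, 4, 5, 7}) = 2
G(20) = mex({0, 2, 3, 4, 5, 6, 7}) = 1
G(21) = mex({0, 1, 2, 3, 5, 6, 7}) = 4
G(22) = mex({0, 1, 2, 3, 4, 5, 7}) = 6
G(23) = mex({0, 1, 2, 3, 4, 5, 6}) = 7
G(24) = mex({0, 1, 2, 3, 5, 6, 7}) = 4
G(25) = mex({0, 2, 3, 4, 6, 7}) = 1
G(26) = mex({0, 1, 3, 4, 5, 6, 7}) = 2
G(27) = mex({0, 1, 2, 3, 4, 5, 6, 7}) = 8
G(28) = mex({0, 1, 2, 3, 4, 6, 7, 8}) = 5
G(29) = mex({0, 1, 2, 3, 5, 6, 7, 8, 9}) = 4
G(30) = mex({0, 1, 2, 3, 4, 5, 6, 9, 10}) = 7
G(31) = mex({0, 1, 3, 4, 5, 7, 10, 11}) = 2
G(32) = mex({0, 2, 3, 4, 5, 6, 7, 9, 11}) = 1
G(33) = mex({0, 1, 2, 3, 4, 5, 6, 7, 9, 12}) = 8
G(34) = mex({0, 1, 2, 3, 4, 5, 7, 8, 11, 12}) = 6
G(35) = mex({0, 1, 2, 3, 4, 5, 6, 8, 9, 10, 11}) = 7
G(36) = mex({0, 1, 2, 3, 5, 6, 7, 9, 10}) = 4
G(37) = mex({0, 2, 3, 4, 6, 7, 9, 10, 11, 12}) = 1
G(38) = mex({0, 1, 3, 4, 5, 6, 7, 9, 10, 11, 12}) = 2
G(39) = mex({0, 1, 2, 4, 5, 6, 7, 9, 10, 12, 14}) = 3
G(40) = mex({0, 2, 3, 4, 6, 7, 11, 12, 14}) = 1
G(41) = mex({0, 1, 2, 3, 5, 6, 7, 9, 10, 11, 12}) = 4
G(42) = mex({0, 1, 2, 3, 4, 5, 6, 9, 10}) = 7
G(43) = mex({0, 1, 3, 4, 5, 7, 9, 10, 12, 15}) = 2
G(44) = mex({0, 2, 3, 4, 5, 6, 7, 9, 10, 12, 15}) = 1
G(45) = mex({0, 1, 2, 3, 4, 5, 6, 7, 9, 10, 12, 14}) = 8
G(46) = mex({0, 1, 3, 4, 5, 7, 8, 11, 12, 14}) = 2
G(47) = mex({0, 1, 2, 3, 4, 5, 6, 8, 9, 10, 11, 12}) = 7
G(48) = mex({0, 1, 2, 3, 5, 6, 7, 9, 10}) = 4
G(49) = mex({0, 2, 3, 4, 6, 7, 9, 10, 11, 12, 15}) = 1
G(50) = mex({0, 1, 4, 5, 6, 7, 9, 11, 12, 14, 15}) = 2
G(51) = mex({0, 1, 2, 3, 4, 5, 6, 7, 9, 12, 14, 15}) = 8
G(52) = mex({0, 2, 3, 4, 5, 6, 7, 8, 11, 12, 15}) = 1
G(53) = mex({0, 1, 2, 3, 5, 6, 7, 8, 9, 10, 11, 12}) = 4
Therefore G(53) = 4.

4


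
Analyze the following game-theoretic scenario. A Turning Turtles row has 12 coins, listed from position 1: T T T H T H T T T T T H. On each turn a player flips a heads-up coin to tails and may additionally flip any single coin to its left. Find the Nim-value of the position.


Coins: T T T H T H T T T T T H
Key fact: a single head at position k behaves exactly like a Nim heap of size k (turning it to T and optionally flipping a coin at j < k corresponds to moving the heap from k to j, or to 0), and heads combine as a disjunctive sum (two heads at the same place would cancel, matching j XOR j = 0). So the Nim-value is the XOR of the 1-indexed positions of the heads.
Face-up positions (1-indexed): [4, 6, 12]
XOR 0 with 4: 0 XOR 4 = 4
XOR 4 with 6: 4 XOR 6 = 2
XOR 2 with 12: 2 XOR 12 = 14
Nim-value = 14

14


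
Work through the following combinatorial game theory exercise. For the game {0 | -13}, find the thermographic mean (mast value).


Game = {0 | -13}, a switch {a | b} with numbers a > b.
Its thermograph has left wall a - t and right wall b + t, which meet at t = (a - b)/2, where both equal (a + b)/2. So the mast (mean value) is at (a + b)/2.
Mean = (0 + (-13))/2 = -13/2 = -13/2

-13/2


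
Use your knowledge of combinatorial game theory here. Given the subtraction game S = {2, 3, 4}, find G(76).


The subtraction set is S = {2, 3, 4}.
G(k) = mex{ G(k - s) : s in S, s <= k }. We compute iteratively: G(0) = 0.
G(1) = mex({}) = 0
G(2) = mex({0}) = 1
G(3) = mex({0}) = 1
G(4) = mex({0, 1}) = 2
G(5) = mex({0, 1}) = 2
G(6) = mex({1, 2}) = 0
G(7) = mex({1, 2}) = 0
G(8) = mex({0, 2}) = 1
G(9) = mex({0, 2}) = 1
Observe that G(6)..G(9) = 0, 0, 1, 1 repeats G(0)..G(3) = 0, 0, 1, 1.
For k >= max(S) = 4, G(k) is determined by the previous 4 values G(k-4)..G(k-1); a window of 4 consecutive values has recurred shifted by 6, so by induction G(k + 6) = G(k) for all k >= 0: the sequence is periodic from the start with period 6.
One period: G(0..5) = 0, 0, 1, 1, 2, 2.
76 mod 6 = 4, so G(76) = G(4) = 2.

2


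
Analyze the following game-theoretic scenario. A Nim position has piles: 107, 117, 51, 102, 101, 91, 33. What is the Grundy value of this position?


We need the XOR (exclusive or) of all pile sizes.
After XOR-ing pile 1 (size 107): 0 XOR 107 = 107
After XOR-ing pile 2 (size 117): 107 XOR 117 = 30
After XOR-ing pile 3 (size 51): 30 XOR 51 = 45
After XOR-ing pile 4 (size 102): 45 XOR 102 = 75
After XOR-ing pile 5 (size 101): 75 XOR 101 = 46
After XOR-ing pile 6 (size 91): 46 XOR 91 = 117
After XOR-ing pile 7 (size 33): 117 XOR 33 = 84
The Nim-value of this position is 84.

84


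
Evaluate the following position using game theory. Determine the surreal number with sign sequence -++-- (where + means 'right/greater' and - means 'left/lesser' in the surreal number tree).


Sign expansion: -++--
Rule: track bounds (lo, hi), initially (-inf, +inf). On '+', the current value becomes lo and we move to the simplest number in (value, hi): value + 1 if hi = +inf, otherwise the midpoint (value + hi)/2. On '-', the current value becomes hi and we move to value - 1 if lo = -inf, otherwise the midpoint (lo + value)/2.
Start at 0.
Step 1: sign = -, move left. Bounds: (-inf, 0). Value = -1
Step 2: sign = +, move right. Bounds: (-1, 0). Value = -1/2
Step 3: sign = +, move right. Bounds: (-1/2, 0). Value = -1/4
Step 4: sign = -, move left. Bounds: (-1/2, -1/4). Value = -3/8
Step 5: sign = -, move left. Bounds: (-1/2, -3/8). Value = -7/16
The surreal number with sign expansion -++-- is -7/16.

-7/16


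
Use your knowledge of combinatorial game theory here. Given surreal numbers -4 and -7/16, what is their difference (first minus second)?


x = -4, y = -7/16
Converting to common denominator: 16
x = -64/16, y = -7/16
x - y = -4 - -7/16 = -57/16

-57/16


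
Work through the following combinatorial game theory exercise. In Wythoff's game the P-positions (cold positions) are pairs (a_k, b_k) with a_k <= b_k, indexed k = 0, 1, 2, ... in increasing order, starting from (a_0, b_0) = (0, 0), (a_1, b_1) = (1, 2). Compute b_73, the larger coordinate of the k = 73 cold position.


By Wythoff's theorem, a_k = floor(k * phi) and b_k = floor(k * phi^2) = a_k + k, where phi = (1 + sqrt(5))/2 is the golden ratio.
phi = (1 + sqrt(5))/2 = 1.618034
phi^2 = phi + 1 = 2.618034
k = 73
k * phi^2 = 73 * 2.618034 = 191.116481
b_73 = floor(k * phi^2) = 191 (check: a_73 + k = 118 + 73 = 191)

191


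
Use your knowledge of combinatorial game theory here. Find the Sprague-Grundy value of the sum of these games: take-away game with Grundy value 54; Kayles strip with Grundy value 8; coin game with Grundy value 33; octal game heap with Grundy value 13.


By the Sprague-Grundy theorem, the Grundy value of a sum of games is the XOR of individual Grundy values.
take-away game: Grundy value = 54. Running XOR: 0 XOR 54 = 54
Kayles strip: Grundy value = 8. Running XOR: 54 XOR 8 = 62
coin game: Grundy value = 33. Running XOR: 62 XOR 33 = 31
octal game heap: Grundy value = 13. Running XOR: 31 XOR 13 = 18
The combined Grundy value is 18.

18


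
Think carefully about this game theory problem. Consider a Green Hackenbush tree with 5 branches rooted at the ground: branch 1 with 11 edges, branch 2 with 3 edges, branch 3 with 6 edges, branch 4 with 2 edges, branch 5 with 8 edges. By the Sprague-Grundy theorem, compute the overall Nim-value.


The tree has 5 branches from the ground vertex.
In Green Hackenbush, the Nim-value of a simple path of length k is k.
Branch 1: length 11, Nim-value = 11
Branch 2: length 3, Nim-value = 3
Branch 3: length 6, Nim-value = 6
Branch 4: length 2, Nim-value = 2
Branch 5: length 8, Nim-value = 8
Total Nim-value = XOR of all branch values:
0 XOR 11 = 11
11 XOR 3 = 8
8 XOR 6 = 14
14 XOR 2 = 12
12 XOR 8 = 4
Nim-value of the tree = 4

4


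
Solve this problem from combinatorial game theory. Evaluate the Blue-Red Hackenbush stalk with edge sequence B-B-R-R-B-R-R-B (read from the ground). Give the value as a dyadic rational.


Edges (from ground): B-B-R-R-B-R-R-B
By Berlekamp's sign-expansion rule, a Blue-Red Hackenbush stalk has the value of the surreal number whose sign sequence is the edge sequence with B -> + and R -> -.
Sign sequence: ++--+--+
Trace the sign expansion in the surreal number tree, starting from 0:
Edge 1: B (sign +) -> bounds (0, +inf), value = 1
Edge 2: B (sign +) -> bounds (1, +inf), value = 2
Edge 3: R (sign -) -> bounds (1, 2), value = 3/2
Edge 4: R (sign -) -> bounds (1, 3/2), value = 5/4
Edge 5: B (sign +) -> bounds (5/4, 3/2), value = 11/8
Edge 6: R (sign -) -> bounds (5/4, 11/8), value = 21/16
Edge 7: R (sign -) -> bounds (5/4, 21/16), value = 41/32
Edge 8: B (sign +) -> bounds (41/32, 21/16), value = 83/64
Game value = 83/64

83/64


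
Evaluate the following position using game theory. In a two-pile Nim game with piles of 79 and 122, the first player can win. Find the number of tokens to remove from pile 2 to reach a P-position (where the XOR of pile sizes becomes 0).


Piles: 79 and 122
Current XOR: 79 XOR 122 = 53 (non-zero, so this is an N-position).
To make the XOR zero, we need to find a move that balances the piles.
For pile 2 (size 122): target = 122 XOR 53 = 79
We reduce pile 2 from 122 to 79.
Tokens removed: 122 - 79 = 43
Verification: 79 XOR 79 = 0

43


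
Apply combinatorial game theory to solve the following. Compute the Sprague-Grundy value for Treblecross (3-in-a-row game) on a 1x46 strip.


Treblecross: place X on empty cells; 3-in-a-row wins.
Playing within two cells of an existing X lets the opponent win at once, so sensible play treats the cells i-2..i+2 around each X as dead. The player left with no safe cell loses, so this is a normal-play take-away game on strips of safe cells.
Placing X at cell i (0-indexed) of a strip of k safe cells leaves independent strips of sizes max(0, i-2) and max(0, k-i-3). Hence G(k) = mex{ G(max(0,i-2)) XOR G(max(0,k-i-3)) : 0 <= i < k }, with G(0) = 0.
G(1): splits (0,0):0^0=0 -> mex({0}) = 1
G(2): splits (0,0):0^0=0 -> mex({0}) = 1
G(3): splits (0,0):0^0=0 -> mex({0}) = 1
G(4): splits (0,1):0^1=1 (0,0):0^0=0 -> mex({0, 1}) = 2
G(5): splits (0,2):0^1=1 (0,1):0^1=1 (0,0):0^0=0 -> mex({0, 1}) = 2
G(6) = mex({1}) = 0
G(7) = mex({0, 1, 2}) = 3
G(8) = mex({0, 1, 2}) = 3
G(9) = mex({0, 2}) = 1
G(10) = mex({0, 2, 3}) = 1
G(11) = mex({0, 3}) = 1
G(12) = mex({1, 3}) = 0
G(13) = mex({0, 1, 2, 3}) = 4
G(14) = mex({0, 1, 2}) = 3
G(15) = mex({0, 1, 2}) = 3
G(16) = mex({0, 1, 2, 4}) = 3
G(17) = mex({0, 1, 3, 4}) = 2
G(18) = mex({0, 1, 3, 4}) = 2
G(19) = mex({0, 1, 3, 5}) = 2
G(20) = mex({0, 1, 2, 3, 5}) = 4
G(21) = mex({0, 1, 2, 3, 5}) = 4
G(22) = mex({1, 2, 6}) = 0
G(23) = mex({0, 1, 2, 3, 4, 6}) = 5
G(24) = mex({0, 1, 2, 3, 4}) = 5
G(25) = mex({0, 1, 3, 4, 7}) = 2
G(26) = mex({0, 1, 3, 4, 5, 7}) = 2
G(27) = mex({0, 1, 3, 5}) = 2
G(28) = mex({0, 1, 2, 5}) = 3
G(29) = mex({0, 1, 2, 4, 5, 6}) = 3
G(30) = mex({1, 2, 4, 6}) = 0
G(31) = mex({0, 1, 2, 3, 4, 6}) = 5
G(32) = mex({1, 2, 3, 4, 7}) = 0
G(33) = mex({0, 3, 7}) = 1
G(34) = mex({0, 2, 3, 5, 7}) = 1
G(35) = mex({0, 2, 3, 5, 6}) = 1
G(36) = mex({0, 1, 2, 5, 6}) = 3
G(37) = mex({0, 1, 2, 4, 5, 6}) = 3
G(38) = mex({0, 1, 2, 4}) = 3
G(39) = mex({0, 1, 2, 3, 4, 7}) = 5
G(40) = mex({0, 1, 2, 3, 4, 5, 7}) = 6
G(41) = mex({0, 1, 2, 3, 5, 7}) = 4
G(42) = mex({0, 1, 2, 3, 5, 6, 7}) = 4
G(43) = mex({0, 2, 3, 5, 6}) = 1
G(44) = mex({1, 2, 3, 4, 5, 6}) = 0
G(45) = mex({0, 1, 2, 3, 4, 6, 7}) = 5
G(46) = mex({0, 1, 2, 3, 4, 7}) = 5
Therefore G(46) = 5.

5


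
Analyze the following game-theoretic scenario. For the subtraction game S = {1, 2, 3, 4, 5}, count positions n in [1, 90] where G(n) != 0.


Subtraction set S = {1, 2, 3, 4, 5}, so G(n) = n mod 6.
G(n) = 0 when n is a multiple of 6.
Multiples of 6 in [1, 90]: 15
N-positions (nonzero Grundy) = 90 - 15 = 75

75


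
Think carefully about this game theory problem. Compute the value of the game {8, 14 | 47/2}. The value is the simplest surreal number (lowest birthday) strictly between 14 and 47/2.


Left options: {8, 14}, max = 14
Right options: {47/2}, min = 47/2
All options are numbers and max(Left) < min(Right), so by the simplicity theorem the value is the simplest (earliest-born) number strictly between 14 and 47/2.
Integers 15 through 23 all lie strictly between 14 and 47/2.
Among integers, the simplest (lowest birthday = smallest |n|; 0 is born on day 0, +-n on day n) is 15.
No non-integer in the interval can be simpler: if x is a non-integer in the interval, then floor(x) or ceil(x) also lies in the interval (the interval contains an integer), and both are proper prefixes of x's sign expansion, i.e. born earlier. So the game value is 15.
Game value = 15

15


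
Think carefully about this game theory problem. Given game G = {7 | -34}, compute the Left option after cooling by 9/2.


Original game: {7 | -34} (a switch {a | b} with a > b).
Cooling by t (for t below the temperature (a - b)/2 = 41/2) taxes each move by t: {a | b} cooled by t is {a - t | b + t}.
Cooling amount: t = 9/2
Cooled Left option: 7 - 9/2 = 5/2
Cooled Right option: -34 + 9/2 = -59/2
Cooled game: {5/2 | -59/2}
Left option = 5/2

5/2


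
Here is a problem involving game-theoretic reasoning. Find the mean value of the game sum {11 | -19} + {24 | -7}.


G1 = {11 | -19}, G2 = {24 | -7}
Each is a switch {a | b} with numbers a > b; its mean value is (a + b)/2, and mean value is additive over game sums: m(G1 + G2) = m(G1) + m(G2).
Mean of G1 = (11 + (-19))/2 = -8/2 = -4
Mean of G2 = (24 + (-7))/2 = 17/2 = 17/2
Mean of G1 + G2 = -4 + 17/2 = 9/2

9/2


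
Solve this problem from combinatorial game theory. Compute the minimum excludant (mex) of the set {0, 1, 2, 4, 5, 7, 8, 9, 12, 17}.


Set = {0, 1, 2, 4, 5, 7, 8, 9, 12, 17}
0 is in the set.
1 is in the set.
2 is in the set.
3 is NOT in the set. This is the mex.
mex = 3

3


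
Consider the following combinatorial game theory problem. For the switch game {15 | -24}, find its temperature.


The game is {15 | -24}, a switch {a | b} with numbers a > b.
Cooling {a | b} by t gives {a - t | b + t}, which stops being hot when a - t = b + t, i.e. at t = (a - b)/2. So the temperature of a switch is (a - b)/2.
Temperature = (Left option - Right option) / 2
= (15 - (-24)) / 2
= 39 / 2
= 39/2

39/2


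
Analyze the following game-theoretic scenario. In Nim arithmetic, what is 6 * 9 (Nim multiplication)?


Nim multiplication is bilinear over XOR: (u XOR v) * w = (u*w) XOR (v*w).
So we split each operand into its bit components and XOR the pairwise Nim products.
6 = 2 + 4 (as XOR of powers of 2).
9 = 1 + 8 (as XOR of powers of 2).
Using the standard Nim-product table on single bits:
  2*2 = 3,   2*4 = 8,   2*8 = 12,
  4*4 = 6,   4*8 = 11,  8*8 = 13,
and  1*x = x (identity), k*l = l*k (commutative).
Pairwise Nim products:
  2 * 1 = 2
  2 * 8 = 12
  4 * 1 = 4
  4 * 8 = 11
XOR them: 2 XOR 12 XOR 4 XOR 11 = 1.
Result: 6 * 9 = 1 (in Nim).

1


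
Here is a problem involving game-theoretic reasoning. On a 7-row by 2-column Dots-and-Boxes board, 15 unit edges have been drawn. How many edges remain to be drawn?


Grid: 7 x 2 boxes, i.e. 8 rows and 3 columns of dots.
Horizontal edges: (rows + 1) * cols = 8 * 2 = 16
Vertical edges: rows * (cols + 1) = 7 * 3 = 21
Total edges: 16 + 21 = 37
Edges drawn: 15
Remaining: 37 - 15 = 22

22


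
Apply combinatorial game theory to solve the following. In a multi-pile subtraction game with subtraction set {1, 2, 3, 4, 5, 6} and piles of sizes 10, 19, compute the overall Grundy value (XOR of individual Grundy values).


Subtraction set: {1, 2, 3, 4, 5, 6}
For this subtraction set, G(n) = n mod 7 (period = max + 1 = 7).
Pile 1 (size 10): G(10) = 10 mod 7 = 3
Pile 2 (size 19): G(19) = 19 mod 7 = 5
Total Grundy value = XOR of all: 3 XOR 5 = 6

6


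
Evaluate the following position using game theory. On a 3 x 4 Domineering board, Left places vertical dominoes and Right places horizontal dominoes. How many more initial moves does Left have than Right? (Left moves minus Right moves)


Board is 3 x 4 (rows x cols).
Left (vertical) placements: (rows-1) * cols = 2 * 4 = 8
Right (horizontal) placements: rows * (cols-1) = 3 * 3 = 9
Advantage = Left - Right = 8 - 9 = -1

-1


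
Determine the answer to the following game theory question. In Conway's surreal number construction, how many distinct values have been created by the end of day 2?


Day 0: {|} = 0 is born. Count = 1.
Day n: the number of surreal numbers born by day n is 2^(n+1) - 1.
By day 0: 2^1 - 1 = 1
By day 1: 2^2 - 1 = 3
By day 2: 2^3 - 1 = 7
By day 2: 7 surreal numbers.

7


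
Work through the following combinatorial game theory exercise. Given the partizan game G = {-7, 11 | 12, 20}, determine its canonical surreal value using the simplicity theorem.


Left options: {-7, 11}, max = 11
Right options: {12, 20}, min = 12
All options are numbers and max(Left) < min(Right), so by the simplicity theorem the value is the simplest (earliest-born) number strictly between 11 and 12.
No integer lies strictly between 11 and 12, so the value is the dyadic rational m/2^k in the interval with the smallest k (then m odd); search k = 1, 2, ...:
Denominator 2: 23/2 lies strictly between 11 and 12 -- found.
The simplest number in the interval is 23/2.
Game value = 23/2

23/2


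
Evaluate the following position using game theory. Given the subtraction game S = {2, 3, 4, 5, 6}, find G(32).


The subtraction set is S = {2, 3, 4, 5, 6}.
G(k) = mex{ G(k - s) : s in S, s <= k }. We compute iteratively: G(0) = 0.
G(1) = mex({}) = 0
G(2) = mex({0}) = 1
G(3) = mex({0}) = 1
G(4) = mex({0, 1}) = 2
G(5) = mex({0, 1}) = 2
G(6) = mex({0, 1, 2}) = 3
G(7) = mex({0, 1, 2}) = 3
G(8) = mex({1, 2, 3}) = 0
G(9) = mex({1, 2, 3}) = 0
G(10) = mex({0, 2, 3}) = 1
G(11) = mex({0, 2, 3}) = 1
G(12) = mex({0, 1, 3}) = 2
G(13) = mex({0, 1, 3}) = 2
Observe that G(8)..G(13) = 0, 0, 1, 1, 2, 2 repeats G(0)..G(5) = 0, 0, 1, 1, 2, 2.
For k >= max(S) = 6, G(k) is determined by the previous 6 values G(k-6)..G(k-1); a window of 6 consecutive values has recurred shifted by 8, so by induction G(k + 8) = G(k) for all k >= 0: the sequence is periodic from the start with period 8.
One period: G(0..7) = 0, 0, 1, 1, 2, 2, 3, 3.
32 mod 8 = 0, so G(32) = G(0) = 0.

0


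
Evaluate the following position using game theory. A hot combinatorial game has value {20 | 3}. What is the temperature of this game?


The game is {20 | 3}, a switch {a | b} with numbers a > b.
Cooling {a | b} by t gives {a - t | b + t}, which stops being hot when a - t = b + t, i.e. at t = (a - b)/2. So the temperature of a switch is (a - b)/2.
Temperature = (Left option - Right option) / 2
= (20 - (3)) / 2
= 17 / 2
= 17/2

17/2


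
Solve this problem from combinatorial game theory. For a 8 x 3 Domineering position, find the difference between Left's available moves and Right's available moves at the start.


Board is 8 x 3 (rows x cols).
Left (vertical) placements: (rows-1) * cols = 7 * 3 = 21
Right (horizontal) placements: rows * (cols-1) = 8 * 2 = 16
Advantage = Left - Right = 21 - 16 = 5

5


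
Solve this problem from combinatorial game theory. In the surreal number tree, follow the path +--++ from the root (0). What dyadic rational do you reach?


Sign expansion: +--++
Rule: track bounds (lo, hi), initially (-inf, +inf). On '+', the current value becomes lo and we move to the simplest number in (value, hi): value + 1 if hi = +inf, otherwise the midpoint (value + hi)/2. On '-', the current value becomes hi and we move to value - 1 if lo = -inf, otherwise the midpoint (lo + value)/2.
Start at 0.
Step 1: sign = +, move right. Bounds: (0, +inf). Value = 1
Step 2: sign = -, move left. Bounds: (0, 1). Value = 1/2
Step 3: sign = -, move left. Bounds: (0, 1/2). Value = 1/4
Step 4: sign = +, move right. Bounds: (1/4, 1/2). Value = 3/8
Step 5: sign = +, move right. Bounds: (3/8, 1/2). Value = 7/16
The surreal number with sign expansion +--++ is 7/16.

7/16


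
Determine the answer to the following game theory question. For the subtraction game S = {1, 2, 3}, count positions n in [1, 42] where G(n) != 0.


Subtraction set S = {1, 2, 3}, so G(n) = n mod 4.
G(n) = 0 when n is a multiple of 4.
Multiples of 4 in [1, 42]: 10
N-positions (nonzero Grundy) = 42 - 10 = 32

32


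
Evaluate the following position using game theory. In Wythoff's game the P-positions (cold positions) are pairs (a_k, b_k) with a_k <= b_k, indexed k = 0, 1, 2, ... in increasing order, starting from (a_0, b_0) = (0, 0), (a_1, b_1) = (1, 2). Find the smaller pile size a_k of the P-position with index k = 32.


By Wythoff's theorem, a_k = floor(k * phi) and b_k = floor(k * phi^2) = a_k + k, where phi = (1 + sqrt(5))/2 is the golden ratio.
phi = (1 + sqrt(5))/2 = 1.618034
k = 32
k * phi = 32 * 1.618034 = 51.777088
a_32 = floor(k * phi) = 51

51


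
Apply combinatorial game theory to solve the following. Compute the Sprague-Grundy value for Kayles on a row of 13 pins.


Kayles: a move removes 1 or 2 adjacent pins from a contiguous row.
Removing pins from a row of k leaves two independent rows (a, b) with a + b = k - 1 (one pin) or a + b = k - 2 (two pins); an end removal gives a = 0.
By Sprague-Grundy, G(k) = mex{ G(a) XOR G(b) } over all these splits. G(0) = 0.
G(1): splits (0,0):0^0=0 -> mex({0}) = 1
G(2): splits (0,1):0^1=1 (0,0):0^0=0 -> mex({0, 1}) = 2
G(3): splits (0,2):0^2=2 (1,1):1^1=0 (0,1):0^1=1 -> mex({0, 1, 2}) = 3
G(4): splits (0,3):0^3=3 (1,2):1^2=3 (0,2):0^2=2 (1,1):1^1=0 -> mex({0, 2, 3}) = 1
G(5): splits (0,4):0^1=1 (1,3):1^3=2 (2,2):2^2=0 (0,3):0^3=3 (1,2):1^2=3 -> mex({0, 1, 2, 3}) = 4
G(6) = mex({0, 1, 2, 4}) = 3
G(7) = mex({0, 1, 3, 4, 5}) = 2
G(8) = mex({0, 2, 3, 5, 6}) = 1
G(9) = mex({0, 1, 2, 3, 6, 7}) = 4
G(10) = mex({0, 1, 3, 4, 5, 7}) = 2
G(11) = mex({0, 1, 2, 3, 4, 5}) = 6
G(12) = mex({0, 1, 2, 3, 5, 6, 7}) = 4
G(13) = mex({0, 2, 3, 4, 6, 7}) = 1
Therefore G(13) = 1.

1


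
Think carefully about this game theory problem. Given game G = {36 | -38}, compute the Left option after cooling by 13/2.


Original game: {36 | -38} (a switch {a | b} with a > b).
Cooling by t (for t below the temperature (a - b)/2 = 37) taxes each move by t: {a | b} cooled by t is {a - t | b + t}.
Cooling amount: t = 13/2
Cooled Left option: 36 - 13/2 = 59/2
Cooled Right option: -38 + 13/2 = -63/2
Cooled game: {59/2 | -63/2}
Left option = 59/2

59/2


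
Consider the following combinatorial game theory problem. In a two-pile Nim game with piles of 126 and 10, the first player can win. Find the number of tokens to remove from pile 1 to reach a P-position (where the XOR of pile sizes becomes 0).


Piles: 126 and 10
Current XOR: 126 XOR 10 = 116 (non-zero, so this is an N-position).
To make the XOR zero, we need to find a move that balances the piles.
For pile 1 (size 126): target = 126 XOR 116 = 10
We reduce pile 1 from 126 to 10.
Tokens removed: 126 - 10 = 116
Verification: 10 XOR 10 = 0

116


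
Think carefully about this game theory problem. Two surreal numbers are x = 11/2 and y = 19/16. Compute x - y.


x = 11/2, y = 19/16
Converting to common denominator: 16
x = 88/16, y = 19/16
x - y = 11/2 - 19/16 = 69/16

69/16


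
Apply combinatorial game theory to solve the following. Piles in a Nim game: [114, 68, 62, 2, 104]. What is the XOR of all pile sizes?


We need the XOR (exclusive or) of all pile sizes.
After XOR-ing pile 1 (size 114): 0 XOR 114 = 114
After XOR-ing pile 2 (size 68): 114 XOR 68 = 54
After XOR-ing pile 3 (size 62): 54 XOR 62 = 8
After XOR-ing pile 4 (size 2): 8 XOR 2 = 10
After XOR-ing pile 5 (size 104): 10 XOR 104 = 98
The Nim-value of this position is 98.

98


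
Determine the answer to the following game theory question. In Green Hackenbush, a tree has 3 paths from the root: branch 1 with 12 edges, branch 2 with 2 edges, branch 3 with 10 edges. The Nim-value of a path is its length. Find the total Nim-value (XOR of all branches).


The tree has 3 branches from the ground vertex.
In Green Hackenbush, the Nim-value of a simple path of length k is k.
Branch 1: length 12, Nim-value = 12
Branch 2: length 2, Nim-value = 2
Branch 3: length 10, Nim-value = 10
Total Nim-value = XOR of all branch values:
0 XOR 12 = 12
12 XOR 2 = 14
14 XOR 10 = 4
Nim-value of the tree = 4

4


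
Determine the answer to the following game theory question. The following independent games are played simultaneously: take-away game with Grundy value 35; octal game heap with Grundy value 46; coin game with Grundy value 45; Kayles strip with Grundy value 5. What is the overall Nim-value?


By the Sprague-Grundy theorem, the Grundy value of a sum of games is the XOR of individual Grundy values.
take-away game: Grundy value = 35. Running XOR: 0 XOR 35 = 35
octal game heap: Grundy value = 46. Running XOR: 35 XOR 46 = 13
coin game: Grundy value = 45. Running XOR: 13 XOR 45 = 32
Kayles strip: Grundy value = 5. Running XOR: 32 XOR 5 = 37
The combined Grundy value is 37.

37


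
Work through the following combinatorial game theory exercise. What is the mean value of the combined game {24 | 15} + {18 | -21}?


G1 = {24 | 15}, G2 = {18 | -21}
Each is a switch {a | b} with numbers a > b; its mean value is (a + b)/2, and mean value is additive over game sums: m(G1 + G2) = m(G1) + m(G2).
Mean of G1 = (24 + (15))/2 = 39/2 = 39/2
Mean of G2 = (18 + (-21))/2 = -3/2 = -3/2
Mean of G1 + G2 = 39/2 + -3/2 = 18

18


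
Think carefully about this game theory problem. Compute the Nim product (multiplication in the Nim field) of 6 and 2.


Nim multiplication is bilinear over XOR: (u XOR v) * w = (u*w) XOR (v*w).
So we split each operand into its bit components and XOR the pairwise Nim products.
6 = 2 + 4 (as XOR of powers of 2).
2 = 2 (as XOR of powers of 2).
Using the standard Nim-product table on single bits:
  2*2 = 3,   2*4 = 8,   2*8 = 12,
  4*4 = 6,   4*8 = 11,  8*8 = 13,
and  1*x = x (identity), k*l = l*k (commutative).
Pairwise Nim products:
  2 * 2 = 3
  4 * 2 = 8
XOR them: 3 XOR 8 = 11.
Result: 6 * 2 = 11 (in Nim).

11


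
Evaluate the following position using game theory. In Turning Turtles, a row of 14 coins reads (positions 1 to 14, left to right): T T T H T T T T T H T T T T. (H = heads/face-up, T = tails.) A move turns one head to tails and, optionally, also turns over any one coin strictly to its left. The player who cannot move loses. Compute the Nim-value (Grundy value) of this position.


Coins: T T T H T T T T T H T T T T
Key fact: a single head at position k behaves exactly like a Nim heap of size k (turning it to T and optionally flipping a coin at j < k corresponds to moving the heap from k to j, or to 0), and heads combine as a disjunctive sum (two heads at the same place would cancel, matching j XOR j = 0). So the Nim-value is the XOR of the 1-indexed positions of the heads.
Face-up positions (1-indexed): [4, 10]
XOR 0 with 4: 0 XOR 4 = 4
XOR 4 with 10: 4 XOR 10 = 14
Nim-value = 14

14


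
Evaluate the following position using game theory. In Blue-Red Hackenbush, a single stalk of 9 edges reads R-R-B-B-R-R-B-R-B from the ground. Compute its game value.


Edges (from ground): R-R-B-B-R-R-B-R-B
By Berlekamp's sign-expansion rule, a Blue-Red Hackenbush stalk has the value of the surreal number whose sign sequence is the edge sequence with B -> + and R -> -.
Sign sequence: --++--+-+
Trace the sign expansion in the surreal number tree, starting from 0:
Edge 1: R (sign -) -> bounds (-inf, 0), value = -1
Edge 2: R (sign -) -> bounds (-inf, -1), value = -2
Edge 3: B (sign +) -> bounds (-2, -1), value = -3/2
Edge 4: B (sign +) -> bounds (-3/2, -1), value = -5/4
Edge 5: R (sign -) -> bounds (-3/2, -5/4), value = -11/8
Edge 6: R (sign -) -> bounds (-3/2, -11/8), value = -23/16
Edge 7: B (sign +) -> bounds (-23/16, -11/8), value = -45/32
Edge 8: R (sign -) -> bounds (-23/16, -45/32), value = -91/64
Edge 9: B (sign +) -> bounds (-91/64, -45/32), value = -181/128
Game value = -181/128

-181/128


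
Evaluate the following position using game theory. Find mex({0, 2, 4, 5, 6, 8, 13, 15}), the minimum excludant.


Set = {0, 2, 4, 5, 6, 8, 13, 15}
0 is in the set.
1 is NOT in the set. This is the mex.
mex = 1

1


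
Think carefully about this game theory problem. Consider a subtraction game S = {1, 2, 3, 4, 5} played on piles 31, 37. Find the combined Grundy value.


Subtraction set: {1, 2, 3, 4, 5}
For this subtraction set, G(n) = n mod 6 (period = max + 1 = 6).
Pile 1 (size 31): G(31) = 31 mod 6 = 1
Pile 2 (size 37): G(37) = 37 mod 6 = 1
Total Grundy value = XOR of all: 1 XOR 1 = 0

0


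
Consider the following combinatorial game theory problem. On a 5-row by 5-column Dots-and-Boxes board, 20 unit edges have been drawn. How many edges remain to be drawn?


Grid: 5 x 5 boxes, i.e. 6 rows and 6 columns of dots.
Horizontal edges: (rows + 1) * cols = 6 * 5 = 30
Vertical edges: rows * (cols + 1) = 5 * 6 = 30
Total edges: 30 + 30 = 60
Edges drawn: 20
Remaining: 60 - 20 = 40

40


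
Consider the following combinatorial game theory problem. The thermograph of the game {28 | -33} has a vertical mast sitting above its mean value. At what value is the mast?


Game = {28 | -33}, a switch {a | b} with numbers a > b.
Its thermograph has left wall a - t and right wall b + t, which meet at t = (a - b)/2, where both equal (a + b)/2. So the mast (mean value) is at (a + b)/2.
Mean = (28 + (-33))/2 = -5/2 = -5/2

-5/2


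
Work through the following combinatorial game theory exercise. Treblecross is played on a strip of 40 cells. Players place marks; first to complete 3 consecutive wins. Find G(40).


Treblecross: place X on empty cells; 3-in-a-row wins.
Playing within two cells of an existing X lets the opponent win at once, so sensible play treats the cells i-2..i+2 around each X as dead. The player left with no safe cell loses, so this is a normal-play take-away game on strips of safe cells.
Placing X at cell i (0-indexed) of a strip of k safe cells leaves independent strips of sizes max(0, i-2) and max(0, k-i-3). Hence G(k) = mex{ G(max(0,i-2)) XOR G(max(0,k-i-3)) : 0 <= i < k }, with G(0) = 0.
G(1): splits (0,0):0^0=0 -> mex({0}) = 1
G(2): splits (0,0):0^0=0 -> mex({0}) = 1
G(3): splits (0,0):0^0=0 -> mex({0}) = 1
G(4): splits (0,1):0^1=1 (0,0):0^0=0 -> mex({0, 1}) = 2
G(5): splits (0,2):0^1=1 (0,1):0^1=1 (0,0):0^0=0 -> mex({0, 1}) = 2
G(6) = mex({1}) = 0
G(7) = mex({0, 1, 2}) = 3
G(8) = mex({0, 1, 2}) = 3
G(9) = mex({0, 2}) = 1
G(10) = mex({0, 2, 3}) = 1
G(11) = mex({0, 3}) = 1
G(12) = mex({1, 3}) = 0
G(13) = mex({0, 1, 2, 3}) = 4
G(14) = mex({0, 1, 2}) = 3
G(15) = mex({0, 1, 2}) = 3
G(16) = mex({0, 1, 2, 4}) = 3
G(17) = mex({0, 1, 3, 4}) = 2
G(18) = mex({0, 1, 3, 4}) = 2
G(19) = mex({0, 1, 3, 5}) = 2
G(20) = mex({0, 1, 2, 3, 5}) = 4
G(21) = mex({0, 1, 2, 3, 5}) = 4
G(22) = mex({1, 2, 6}) = 0
G(23) = mex({0, 1, 2, 3, 4, 6}) = 5
G(24) = mex({0, 1, 2, 3, 4}) = 5
G(25) = mex({0, 1, 3, 4, 7}) = 2
G(26) = mex({0, 1, 3, 4, 5, 7}) = 2
G(27) = mex({0, 1, 3, 5}) = 2
G(28) = mex({0, 1, 2, 5}) = 3
G(29) = mex({0, 1, 2, 4, 5, 6}) = 3
G(30) = mex({1, 2, 4, 6}) = 0
G(31) = mex({0, 1, 2, 3, 4, 6}) = 5
G(32) = mex({1, 2, 3, 4, 7}) = 0
G(33) = mex({0, 3, 7}) = 1
G(34) = mex({0, 2, 3, 5, 7}) = 1
G(35) = mex({0, 2, 3, 5, 6}) = 1
G(36) = mex({0, 1, 2, 5, 6}) = 3
G(37) = mex({0, 1, 2, 4, 5, 6}) = 3
G(38) = mex({0, 1, 2, 4}) = 3
G(39) = mex({0, 1, 2, 3, 4, 7}) = 5
G(40) = mex({0, 1, 2, 3, 4, 5, 7}) = 6
Therefore G(40) = 6.

6


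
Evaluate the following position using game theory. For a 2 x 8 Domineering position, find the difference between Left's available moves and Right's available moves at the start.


Board is 2 x 8 (rows x cols).
Left (vertical) placements: (rows-1) * cols = 1 * 8 = 8
Right (horizontal) placements: rows * (cols-1) = 2 * 7 = 14
Advantage = Left - Right = 8 - 14 = -6

-6


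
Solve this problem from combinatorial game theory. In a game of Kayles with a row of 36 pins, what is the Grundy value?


Kayles: a move removes 1 or 2 adjacent pins from a contiguous row.
Removing pins from a row of k leaves two independent rows (a, b) with a + b = k - 1 (one pin) or a + b = k - 2 (two pins); an end removal gives a = 0.
By Sprague-Grundy, G(k) = mex{ G(a) XOR G(b) } over all these splits. G(0) = 0.
G(1): splits (0,0):0^0=0 -> mex({0}) = 1
G(2): splits (0,1):0^1=1 (0,0):0^0=0 -> mex({0, 1}) = 2
G(3): splits (0,2):0^2=2 (1,1):1^1=0 (0,1):0^1=1 -> mex({0, 1, 2}) = 3
G(4): splits (0,3):0^3=3 (1,2):1^2=3 (0,2):0^2=2 (1,1):1^1=0 -> mex({0, 2, 3}) = 1
G(5): splits (0,4):0^1=1 (1,3):1^3=2 (2,2):2^2=0 (0,3):0^3=3 (1,2):1^2=3 -> mex({0, 1, 2, 3}) = 4
G(6) = mex({0, 1, 2, 4}) = 3
G(7) = mex({0, 1, 3, 4, 5}) = 2
G(8) = mex({0, 2, 3, 5, 6}) = 1
G(9) = mex({0, 1, 2, 3, 6, 7}) = 4
G(10) = mex({0, 1, 3, 4, 5, 7}) = 2
G(11) = mex({0, 1, 2, 3, 4, 5}) = 6
G(12) = mex({0, 1, 2, 3, 5, 6, 7}) = 4
G(13) = mex({0, 2, 3, 4, 6, 7}) = 1
G(14) = mex({0, 1, 4, 5, 6, 7}) = 2
G(15) = mex({0, 1, 2, 3, 4, 5, 6}) = 7
G(16) = mex({0, 2, 3, 5, 6, 7}) = 1
G(17) = mex({0, 1, 2, 3, 5, 6, 7}) = 4
G(18) = mex({0, 1, 2, 4, 5, 6}) = 3
G(19) = mex({0, 1, 3, 4, 5, 7}) = 2
G(20) = mex({0, 2, 3, 4, 5, 6, 7}) = 1
G(21) = mex({0, 1, 2, 3, 5, 6, 7}) = 4
G(22) = mex({0, 1, 2, 3, 4, 5, 7}) = 6
G(23) = mex({0, 1, 2, 3, 4, 5, 6}) = 7
G(24) = mex({0, 1, 2, 3, 5, 6, 7}) = 4
G(25) = mex({0, 2, 3, 4, 6, 7}) = 1
G(26) = mex({0, 1, 3, 4, 5, 6, 7}) = 2
G(27) = mex({0, 1, 2, 3, 4, 5, 6, 7}) = 8
G(28) = mex({0, 1, 2, 3, 4, 6, 7, 8}) = 5
G(29) = mex({0, 1, 2, 3, 5, 6, 7, 8, 9}) = 4
G(30) = mex({0, 1, 2, 3, 4, 5, 6, 9, 10}) = 7
G(31) = mex({0, 1, 3, 4, 5, 7, 10, 11}) = 2
G(32) = mex({0, 2, 3, 4, 5, 6, 7, 9, 11}) = 1
G(33) = mex({0, 1, 2, 3, 4, 5, 6, 7, 9, 12}) = 8
G(34) = mex({0, 1, 2, 3, 4, 5, 7, 8, 11, 12}) = 6
G(35) = mex({0, 1, 2, 3, 4, 5, 6, 8, 9, 10, 11}) = 7
G(36) = mex({0, 1, 2, 3, 5, 6, 7, 9, 10}) = 4
Therefore G(36) = 4.

4
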